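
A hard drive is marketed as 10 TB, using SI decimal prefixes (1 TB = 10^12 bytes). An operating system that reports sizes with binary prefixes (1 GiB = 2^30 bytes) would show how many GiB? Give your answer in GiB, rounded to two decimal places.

9,313.23 GiB

10 TB = 10 × 10^12 bytes = 10,000,000,000,000 bytes
1 GiB = 2^30 bytes = 1,073,741,824 bytes
10,000,000,000,000 / 1,073,741,824 = 9,313.23 GiB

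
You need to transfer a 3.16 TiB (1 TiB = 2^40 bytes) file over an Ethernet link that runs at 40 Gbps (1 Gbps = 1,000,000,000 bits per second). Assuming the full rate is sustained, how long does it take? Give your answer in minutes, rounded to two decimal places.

11.58 minutes

3.16 TiB = 3,474,456,743,772.16 bytes = 27,795,653,950,177.28 bits
40 Gbps = 40,000,000,000 bits/s
time = 27,795,653,950,177.28 / 40,000,000,000 = 694.891 s
694.891 s / 60 = 11.58 minutes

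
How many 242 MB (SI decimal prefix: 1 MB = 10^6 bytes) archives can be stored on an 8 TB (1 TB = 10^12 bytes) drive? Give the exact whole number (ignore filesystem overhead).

33,057

Capacity: 8 TB = 8,000,000,000,000 bytes
Per item: 242 MB = 242,000,000 bytes
⌊8,000,000,000,000 / 242,000,000⌋ = 33,057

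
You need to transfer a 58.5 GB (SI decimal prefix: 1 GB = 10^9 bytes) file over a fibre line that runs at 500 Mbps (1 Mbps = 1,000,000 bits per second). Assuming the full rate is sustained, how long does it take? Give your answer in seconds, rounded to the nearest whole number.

936 seconds

58.5 GB = 58,500,000,000 bytes = 468,000,000,000 bits
500 Mbps = 500,000,000 bits/s
time = 468,000,000,000 / 500,000,000 = 936 s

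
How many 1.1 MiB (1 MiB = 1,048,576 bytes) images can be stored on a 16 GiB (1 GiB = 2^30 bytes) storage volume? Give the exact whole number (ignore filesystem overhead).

Capacity: 16 GiB = 17,179,869,184 bytes
Per item: 1.1 MiB = 1,153,433.6 bytes
⌊17,179,869,184 / 1,153,433.6⌋ = 14,894

14,894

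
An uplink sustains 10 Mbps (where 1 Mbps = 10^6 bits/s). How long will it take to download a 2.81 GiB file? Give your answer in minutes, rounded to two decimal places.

2.81 GiB = 3,017,214,525.44 bytes = 24,137,716,203.52 bits
10 Mbps = 10,000,000 bits/s
time = 24,137,716,203.52 / 10,000,000 = 2,413.772 s
2,413.772 s / 60 = 40.23 minutes

40.23 minutes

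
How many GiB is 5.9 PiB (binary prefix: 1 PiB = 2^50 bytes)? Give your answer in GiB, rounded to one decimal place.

6,186,598.4 GiB

5.9 PiB = 5.9 × 2^50 bytes = 6,642,809,450,371,481.6 bytes
1 GiB = 1,073,741,824 bytes
6,642,809,450,371,481.6 / 1,073,741,824 = 6,186,598.4 GiB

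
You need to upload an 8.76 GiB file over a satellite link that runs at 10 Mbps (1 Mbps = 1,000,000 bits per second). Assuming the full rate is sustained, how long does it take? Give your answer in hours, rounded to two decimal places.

2.09 hours

8.76 GiB = 9,405,978,378.24 bytes = 75,247,827,025.92 bits
10 Mbps = 10,000,000 bits/s
time = 75,247,827,025.92 / 10,000,000 = 7,524.7827 s
7,524.7827 s / 3600 = 2.09 hours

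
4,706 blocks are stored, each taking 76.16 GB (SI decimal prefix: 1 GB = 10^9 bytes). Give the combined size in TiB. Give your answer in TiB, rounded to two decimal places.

325.97 TiB

Total = 4,706 × 76.16 GB = 358408.96 GB
= 358408.96 × 1,000,000,000 bytes = 358,408,960,000,000 bytes
1 TiB = 1,099,511,627,776 bytes
358,408,960,000,000 / 1,099,511,627,776 = 325.97 TiB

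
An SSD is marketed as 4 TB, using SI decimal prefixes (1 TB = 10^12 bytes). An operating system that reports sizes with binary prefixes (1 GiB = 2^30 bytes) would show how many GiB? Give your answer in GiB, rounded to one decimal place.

4 TB × 1,000,000,000,000 bytes/TB = 4,000,000,000,000 bytes
1 GiB = 1,073,741,824 bytes
4,000,000,000,000 / 1,073,741,824 = 3,725.3 GiB

3,725.3 GiB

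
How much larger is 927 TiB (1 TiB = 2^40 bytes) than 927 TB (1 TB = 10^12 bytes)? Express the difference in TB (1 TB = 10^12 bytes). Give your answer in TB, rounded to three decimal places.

92.247 TB

927 TiB = 927 × 1,099,511,627,776 = 1,019,247,278,948,352 bytes
927 TB = 927 × 1,000,000,000,000 = 927,000,000,000,000 bytes
difference = 92,247,278,948,352 bytes
92,247,278,948,352 / 1,000,000,000,000 = 92.247 TB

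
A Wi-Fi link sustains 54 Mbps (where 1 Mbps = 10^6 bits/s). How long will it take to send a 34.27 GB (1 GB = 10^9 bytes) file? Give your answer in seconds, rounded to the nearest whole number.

5,077 seconds

34.27 GB = 34,270,000,000 bytes = 274,160,000,000 bits
54 Mbps = 54,000,000 bits/s
time = 274,160,000,000 / 54,000,000 = 5,077 s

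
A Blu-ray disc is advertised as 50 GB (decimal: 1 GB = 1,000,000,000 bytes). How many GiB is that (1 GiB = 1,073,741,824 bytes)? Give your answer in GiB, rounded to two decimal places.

46.57 GiB

50 GB = 50 × 10^9 bytes = 50,000,000,000 bytes
1 GiB = 2^30 bytes = 1,073,741,824 bytes
50,000,000,000 / 1,073,741,824 = 46.57 GiB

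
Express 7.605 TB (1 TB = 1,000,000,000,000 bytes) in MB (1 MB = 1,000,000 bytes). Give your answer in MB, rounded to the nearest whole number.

7,605,000 MB

7.605 TB = 7.605 × 10^12 bytes = 7,605,000,000,000 bytes
1 MB = 10^6 bytes = 1,000,000 bytes
7,605,000,000,000 / 1,000,000 = 7,605,000 MB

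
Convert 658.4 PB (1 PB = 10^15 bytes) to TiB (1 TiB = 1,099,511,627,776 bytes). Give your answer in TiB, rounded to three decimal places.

598,811.312 TiB

658.4 PB × 1,000,000,000,000,000 bytes/PB = 658,400,000,000,000,000 bytes
1 TiB = 1,099,511,627,776 bytes
658,400,000,000,000,000 / 1,099,511,627,776 = 598,811.312 TiB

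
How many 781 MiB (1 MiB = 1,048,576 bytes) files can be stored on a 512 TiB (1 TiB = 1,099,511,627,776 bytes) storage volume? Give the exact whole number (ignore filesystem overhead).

687,414

Capacity: 512 TiB = 562,949,953,421,312 bytes
Per item: 781 MiB = 818,937,856 bytes
⌊562,949,953,421,312 / 818,937,856⌋ = 687,414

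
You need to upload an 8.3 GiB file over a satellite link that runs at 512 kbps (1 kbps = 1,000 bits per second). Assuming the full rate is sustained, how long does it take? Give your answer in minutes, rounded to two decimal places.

2,320.85 minutes

8.3 GiB = 8,912,057,139.2 bytes = 71,296,457,113.6 bits
512 kbps = 512,000 bits/s
time = 71,296,457,113.6 / 512,000 = 139,250.893 s
139,250.893 s / 60 = 2,320.85 minutes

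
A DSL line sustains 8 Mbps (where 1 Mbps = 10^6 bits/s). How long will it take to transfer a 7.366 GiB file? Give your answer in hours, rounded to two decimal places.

2.20 hours

7.366 GiB = 7,909,182,275.584 bytes = 63,273,458,204.672 bits
8 Mbps = 8,000,000 bits/s
time = 63,273,458,204.672 / 8,000,000 = 7,909.1823 s
7,909.1823 s / 3600 = 2.20 hours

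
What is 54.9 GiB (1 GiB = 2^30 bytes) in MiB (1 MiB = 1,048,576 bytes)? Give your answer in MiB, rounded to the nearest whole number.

56,218 MiB

54.9 GiB = 54.9 × 2^30 bytes = 58,948,426,137.6 bytes
1 MiB = 2^20 bytes = 1,048,576 bytes
58,948,426,137.6 / 1,048,576 = 56,218 MiB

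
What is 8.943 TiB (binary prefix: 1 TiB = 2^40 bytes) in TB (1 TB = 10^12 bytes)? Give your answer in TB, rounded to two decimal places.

9.83 TB

8.943 TiB × 1,099,511,627,776 bytes/TiB = 9,832,932,487,200.768 bytes
1 TB = 10^12 bytes = 1,000,000,000,000 bytes
9,832,932,487,200.768 / 1,000,000,000,000 = 9.83 TB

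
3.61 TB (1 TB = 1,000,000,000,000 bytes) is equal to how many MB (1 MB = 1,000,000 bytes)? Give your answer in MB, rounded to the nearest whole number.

3,610,000 MB

3.61 TB × 1,000,000,000,000 bytes/TB = 3,610,000,000,000 bytes
1 MB = 10^6 bytes = 1,000,000 bytes
3,610,000,000,000 / 1,000,000 = 3,610,000 MB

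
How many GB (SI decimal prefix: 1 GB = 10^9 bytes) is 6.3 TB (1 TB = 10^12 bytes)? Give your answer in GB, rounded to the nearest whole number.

6.3 TB = 6.3 × 10^12 bytes = 6,300,000,000,000 bytes
1 GB = 1,000,000,000 bytes
6,300,000,000,000 / 1,000,000,000 = 6,300 GB

6,300 GB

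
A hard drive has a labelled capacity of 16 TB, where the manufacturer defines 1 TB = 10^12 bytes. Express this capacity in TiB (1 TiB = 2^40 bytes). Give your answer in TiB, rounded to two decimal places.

16 TB = 16 × 10^12 bytes = 16,000,000,000,000 bytes
1 TiB = 1,099,511,627,776 bytes
16,000,000,000,000 / 1,099,511,627,776 = 14.55 TiB

14.55 TiB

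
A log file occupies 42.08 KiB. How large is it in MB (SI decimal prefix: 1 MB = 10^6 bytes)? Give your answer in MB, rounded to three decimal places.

42.08 KiB × 1,024 bytes/KiB = 43,089.92 bytes
1 MB = 1,000,000 bytes
43,089.92 / 1,000,000 = 0.043 MB

0.043 MB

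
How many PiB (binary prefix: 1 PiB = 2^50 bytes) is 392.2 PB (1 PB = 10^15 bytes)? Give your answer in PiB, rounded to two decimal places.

392.2 PB = 392.2 × 10^15 bytes = 392,200,000,000,000,000 bytes
1 PiB = 2^50 bytes = 1,125,899,906,842,624 bytes
392,200,000,000,000,000 / 1,125,899,906,842,624 = 348.34 PiB

348.34 PiB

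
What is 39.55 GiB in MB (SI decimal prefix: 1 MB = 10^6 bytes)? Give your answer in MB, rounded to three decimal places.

39.55 GiB × 1,073,741,824 bytes/GiB = 42,466,489,139.2 bytes
1 MB = 10^6 bytes = 1,000,000 bytes
42,466,489,139.2 / 1,000,000 = 42,466.489 MB

42,466.489 MB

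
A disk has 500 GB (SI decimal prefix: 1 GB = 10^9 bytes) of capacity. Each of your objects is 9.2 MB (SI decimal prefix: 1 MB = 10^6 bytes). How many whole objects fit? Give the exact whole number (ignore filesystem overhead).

54,347

Capacity: 500 GB = 500,000,000,000 bytes
Per item: 9.2 MB = 9,200,000 bytes
⌊500,000,000,000 / 9,200,000⌋ = 54,347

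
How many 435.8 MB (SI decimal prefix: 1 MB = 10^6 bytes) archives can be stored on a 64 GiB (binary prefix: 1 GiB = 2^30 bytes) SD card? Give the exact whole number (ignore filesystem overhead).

Capacity: 64 GiB = 68,719,476,736 bytes
Per item: 435.8 MB = 435,800,000 bytes
⌊68,719,476,736 / 435,800,000⌋ = 157

157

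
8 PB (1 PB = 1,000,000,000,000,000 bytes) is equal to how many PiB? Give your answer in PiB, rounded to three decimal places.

7.105 PiB

8 PB × 1,000,000,000,000,000 bytes/PB = 8,000,000,000,000,000 bytes
1 PiB = 1,125,899,906,842,624 bytes
8,000,000,000,000,000 / 1,125,899,906,842,624 = 7.105 PiB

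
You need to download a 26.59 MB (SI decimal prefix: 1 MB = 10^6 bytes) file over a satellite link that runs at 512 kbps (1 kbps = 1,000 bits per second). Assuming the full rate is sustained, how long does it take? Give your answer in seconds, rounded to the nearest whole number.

415 seconds

26.59 MB = 26,590,000 bytes = 212,720,000 bits
512 kbps = 512,000 bits/s
time = 212,720,000 / 512,000 = 415 s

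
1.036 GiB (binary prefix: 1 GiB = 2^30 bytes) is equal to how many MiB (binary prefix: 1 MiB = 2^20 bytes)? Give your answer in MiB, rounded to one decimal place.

1.036 GiB × 1,073,741,824 bytes/GiB = 1,112,396,529.664 bytes
1 MiB = 1,048,576 bytes
1,112,396,529.664 / 1,048,576 = 1,060.9 MiB

1,060.9 MiB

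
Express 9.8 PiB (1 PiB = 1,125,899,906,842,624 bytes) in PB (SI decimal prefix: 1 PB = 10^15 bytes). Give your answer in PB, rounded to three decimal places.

11.034 PB

9.8 PiB = 9.8 × 2^50 bytes = 11,033,819,087,057,715.2 bytes
1 PB = 1,000,000,000,000,000 bytes
11,033,819,087,057,715.2 / 1,000,000,000,000,000 = 11.034 PB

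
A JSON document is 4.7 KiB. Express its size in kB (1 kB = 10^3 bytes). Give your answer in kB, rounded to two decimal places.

4.7 KiB × 1,024 bytes/KiB = 4,812.8 bytes
1 kB = 1,000 bytes
4,812.8 / 1,000 = 4.81 kB

4.81 kB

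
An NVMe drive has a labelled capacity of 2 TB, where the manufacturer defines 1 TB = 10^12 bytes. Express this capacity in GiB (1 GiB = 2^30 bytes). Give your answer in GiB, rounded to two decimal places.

1,862.65 GiB

2 TB = 2 × 10^12 bytes = 2,000,000,000,000 bytes
1 GiB = 1,073,741,824 bytes
2,000,000,000,000 / 1,073,741,824 = 1,862.65 GiB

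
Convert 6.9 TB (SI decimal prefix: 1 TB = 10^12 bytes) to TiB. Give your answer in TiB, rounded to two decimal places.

6.9 TB × 1,000,000,000,000 bytes/TB = 6,900,000,000,000 bytes
1 TiB = 1,099,511,627,776 bytes
6,900,000,000,000 / 1,099,511,627,776 = 6.28 TiB

6.28 TiB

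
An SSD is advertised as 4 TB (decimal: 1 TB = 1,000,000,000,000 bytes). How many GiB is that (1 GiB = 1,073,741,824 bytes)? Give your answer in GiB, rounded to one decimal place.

4 TB × 1,000,000,000,000 bytes/TB = 4,000,000,000,000 bytes
1 GiB = 2^30 bytes = 1,073,741,824 bytes
4,000,000,000,000 / 1,073,741,824 = 3,725.3 GiB

3,725.3 GiB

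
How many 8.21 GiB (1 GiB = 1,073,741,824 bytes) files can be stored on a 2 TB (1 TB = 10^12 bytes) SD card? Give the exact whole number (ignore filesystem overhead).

Capacity: 2 TB = 2,000,000,000,000 bytes
Per item: 8.21 GiB = 8,815,420,375.04 bytes
⌊2,000,000,000,000 / 8,815,420,375.04⌋ = 226

226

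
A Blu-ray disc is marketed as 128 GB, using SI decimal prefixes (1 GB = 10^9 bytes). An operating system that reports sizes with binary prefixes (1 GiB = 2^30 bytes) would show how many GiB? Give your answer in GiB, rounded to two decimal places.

128 GB = 128 × 10^9 bytes = 128,000,000,000 bytes
1 GiB = 2^30 bytes = 1,073,741,824 bytes
128,000,000,000 / 1,073,741,824 = 119.21 GiB

119.21 GiB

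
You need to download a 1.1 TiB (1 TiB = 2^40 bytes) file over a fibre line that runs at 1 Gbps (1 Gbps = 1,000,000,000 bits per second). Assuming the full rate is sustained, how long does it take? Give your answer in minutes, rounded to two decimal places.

161.26 minutes

1.1 TiB = 1,209,462,790,553.6 bytes = 9,675,702,324,428.8 bits
1 Gbps = 1,000,000,000 bits/s
time = 9,675,702,324,428.8 / 1,000,000,000 = 9,675.702 s
9,675.702 s / 60 = 161.26 minutes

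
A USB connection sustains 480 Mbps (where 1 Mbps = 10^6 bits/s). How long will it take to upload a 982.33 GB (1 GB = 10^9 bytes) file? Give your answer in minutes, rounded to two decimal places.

982.33 GB = 982,330,000,000 bytes = 7,858,640,000,000 bits
480 Mbps = 480,000,000 bits/s
time = 7,858,640,000,000 / 480,000,000 = 16,372.167 s
16,372.167 s / 60 = 272.87 minutes

272.87 minutes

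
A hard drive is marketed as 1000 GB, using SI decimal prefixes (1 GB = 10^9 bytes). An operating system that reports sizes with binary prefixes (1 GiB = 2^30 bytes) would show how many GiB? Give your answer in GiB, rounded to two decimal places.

1000 GB = 1000 × 10^9 bytes = 1,000,000,000,000 bytes
1 GiB = 2^30 bytes = 1,073,741,824 bytes
1,000,000,000,000 / 1,073,741,824 = 931.32 GiB

931.32 GiB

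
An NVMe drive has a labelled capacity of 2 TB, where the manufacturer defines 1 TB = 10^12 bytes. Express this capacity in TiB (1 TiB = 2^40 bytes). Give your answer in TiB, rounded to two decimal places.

2 TB = 2 × 10^12 bytes = 2,000,000,000,000 bytes
1 TiB = 2^40 bytes = 1,099,511,627,776 bytes
2,000,000,000,000 / 1,099,511,627,776 = 1.82 TiB

1.82 TiB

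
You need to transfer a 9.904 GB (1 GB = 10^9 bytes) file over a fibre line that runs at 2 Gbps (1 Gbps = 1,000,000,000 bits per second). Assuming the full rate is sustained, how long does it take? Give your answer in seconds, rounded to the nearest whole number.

40 seconds

9.904 GB = 9,904,000,000 bytes = 79,232,000,000 bits
2 Gbps = 2,000,000,000 bits/s
time = 79,232,000,000 / 2,000,000,000 = 40 s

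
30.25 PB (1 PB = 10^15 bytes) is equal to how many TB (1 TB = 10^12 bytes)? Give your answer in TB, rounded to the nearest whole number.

30.25 PB = 30.25 × 10^15 bytes = 30,250,000,000,000,000 bytes
1 TB = 10^12 bytes = 1,000,000,000,000 bytes
30,250,000,000,000,000 / 1,000,000,000,000 = 30,250 TB

30,250 TB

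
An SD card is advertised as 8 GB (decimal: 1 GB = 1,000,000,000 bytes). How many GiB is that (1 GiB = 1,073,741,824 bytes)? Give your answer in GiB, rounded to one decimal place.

8 GB × 1,000,000,000 bytes/GB = 8,000,000,000 bytes
1 GiB = 1,073,741,824 bytes
8,000,000,000 / 1,073,741,824 = 7.5 GiB

7.5 GiB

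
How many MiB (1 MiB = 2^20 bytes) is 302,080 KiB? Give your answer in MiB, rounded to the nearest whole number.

295 MiB

302,080 KiB = 302,080 × 2^10 bytes = 309,329,920 bytes
1 MiB = 1,048,576 bytes
309,329,920 / 1,048,576 = 295 MiB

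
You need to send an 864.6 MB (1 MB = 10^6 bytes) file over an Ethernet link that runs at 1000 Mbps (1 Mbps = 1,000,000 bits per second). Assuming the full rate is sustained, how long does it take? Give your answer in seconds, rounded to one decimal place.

6.9 seconds

864.6 MB = 864,600,000 bytes = 6,916,800,000 bits
1000 Mbps = 1,000,000,000 bits/s
time = 6,916,800,000 / 1,000,000,000 = 6.9 s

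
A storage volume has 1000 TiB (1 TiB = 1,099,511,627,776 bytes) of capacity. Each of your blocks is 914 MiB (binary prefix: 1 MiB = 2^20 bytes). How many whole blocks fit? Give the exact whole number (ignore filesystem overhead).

Capacity: 1000 TiB = 1,099,511,627,776,000 bytes
Per item: 914 MiB = 958,398,464 bytes
⌊1,099,511,627,776,000 / 958,398,464⌋ = 1,147,238

1,147,238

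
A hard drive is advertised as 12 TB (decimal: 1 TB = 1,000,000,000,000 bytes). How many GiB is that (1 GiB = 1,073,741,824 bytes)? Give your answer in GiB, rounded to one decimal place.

11,175.9 GiB

12 TB × 1,000,000,000,000 bytes/TB = 12,000,000,000,000 bytes
1 GiB = 2^30 bytes = 1,073,741,824 bytes
12,000,000,000,000 / 1,073,741,824 = 11,175.9 GiB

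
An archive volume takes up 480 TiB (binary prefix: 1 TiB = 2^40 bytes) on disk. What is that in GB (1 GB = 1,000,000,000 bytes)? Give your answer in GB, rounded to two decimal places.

480 TiB = 480 × 2^40 bytes = 527,765,581,332,480 bytes
1 GB = 1,000,000,000 bytes
527,765,581,332,480 / 1,000,000,000 = 527,765.58 GB

527,765.58 GB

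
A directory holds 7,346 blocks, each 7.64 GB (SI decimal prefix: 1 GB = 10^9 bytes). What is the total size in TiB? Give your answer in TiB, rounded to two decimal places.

Total = 7,346 × 7.64 GB = 56123.44 GB
= 56123.44 × 1,000,000,000 bytes = 56,123,440,000,000 bytes
1 TiB = 1,099,511,627,776 bytes
56,123,440,000,000 / 1,099,511,627,776 = 51.04 TiB

51.04 TiB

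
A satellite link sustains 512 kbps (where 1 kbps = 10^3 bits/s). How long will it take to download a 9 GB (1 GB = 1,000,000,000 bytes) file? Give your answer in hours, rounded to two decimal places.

9 GB = 9,000,000,000 bytes = 72,000,000,000 bits
512 kbps = 512,000 bits/s
time = 72,000,000,000 / 512,000 = 140,625.0000 s
140,625.0000 s / 3600 = 39.06 hours

39.06 hours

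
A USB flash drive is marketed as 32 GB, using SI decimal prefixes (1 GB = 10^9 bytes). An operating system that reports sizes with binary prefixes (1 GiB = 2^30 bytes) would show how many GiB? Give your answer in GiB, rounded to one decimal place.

29.8 GiB

32 GB = 32 × 10^9 bytes = 32,000,000,000 bytes
1 GiB = 2^30 bytes = 1,073,741,824 bytes
32,000,000,000 / 1,073,741,824 = 29.8 GiB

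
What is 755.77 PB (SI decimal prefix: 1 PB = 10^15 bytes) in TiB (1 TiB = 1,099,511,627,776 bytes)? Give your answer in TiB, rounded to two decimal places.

755.77 PB × 1,000,000,000,000,000 bytes/PB = 755,770,000,000,000,000 bytes
1 TiB = 1,099,511,627,776 bytes
755,770,000,000,000,000 / 1,099,511,627,776 = 687,368.81 TiB

687,368.81 TiB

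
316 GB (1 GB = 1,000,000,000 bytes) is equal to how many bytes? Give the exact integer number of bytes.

316,000,000,000 bytes

316 × 1,000,000,000 = 316,000,000,000 bytes  (1 GB = 10^9 bytes)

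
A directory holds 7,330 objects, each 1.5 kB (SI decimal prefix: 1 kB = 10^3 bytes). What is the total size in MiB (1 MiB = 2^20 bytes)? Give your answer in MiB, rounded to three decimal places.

10.486 MiB

Total = 7,330 × 1.5 kB = 10,995 kB
= 10,995 × 1,000 bytes = 10,995,000 bytes
1 MiB = 1,048,576 bytes
10,995,000 / 1,048,576 = 10.486 MiB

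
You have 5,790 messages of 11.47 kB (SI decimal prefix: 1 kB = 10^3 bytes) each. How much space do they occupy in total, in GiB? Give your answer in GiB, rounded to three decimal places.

Total = 5,790 × 11.47 kB = 66411.3 kB
= 66411.3 × 1,000 bytes = 66,411,300 bytes
1 GiB = 1,073,741,824 bytes
66,411,300 / 1,073,741,824 = 0.062 GiB

0.062 GiB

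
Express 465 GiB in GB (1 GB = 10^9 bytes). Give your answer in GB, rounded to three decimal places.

465 GiB = 465 × 2^30 bytes = 499,289,948,160 bytes
1 GB = 10^9 bytes = 1,000,000,000 bytes
499,289,948,160 / 1,000,000,000 = 499.290 GB

499.290 GB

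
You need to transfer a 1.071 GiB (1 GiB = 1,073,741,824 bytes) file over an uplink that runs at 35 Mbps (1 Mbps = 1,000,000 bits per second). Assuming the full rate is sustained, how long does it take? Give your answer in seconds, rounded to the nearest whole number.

263 seconds

1.071 GiB = 1,149,977,493.504 bytes = 9,199,819,948.032 bits
35 Mbps = 35,000,000 bits/s
time = 9,199,819,948.032 / 35,000,000 = 263 s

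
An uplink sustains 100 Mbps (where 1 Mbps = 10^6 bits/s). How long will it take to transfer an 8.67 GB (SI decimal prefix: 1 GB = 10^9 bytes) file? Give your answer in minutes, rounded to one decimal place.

8.67 GB = 8,670,000,000 bytes = 69,360,000,000 bits
100 Mbps = 100,000,000 bits/s
time = 69,360,000,000 / 100,000,000 = 693.60 s
693.60 s / 60 = 11.6 minutes

11.6 minutes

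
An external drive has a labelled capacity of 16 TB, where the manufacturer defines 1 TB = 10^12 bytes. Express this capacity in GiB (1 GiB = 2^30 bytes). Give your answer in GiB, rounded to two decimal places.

16 TB = 16 × 10^12 bytes = 16,000,000,000,000 bytes
1 GiB = 1,073,741,824 bytes
16,000,000,000,000 / 1,073,741,824 = 14,901.16 GiB

14,901.16 GiB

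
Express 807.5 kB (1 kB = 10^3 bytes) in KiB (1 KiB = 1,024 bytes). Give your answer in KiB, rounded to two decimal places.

807.5 kB = 807.5 × 10^3 bytes = 807,500 bytes
1 KiB = 1,024 bytes
807,500 / 1,024 = 788.57 KiB

788.57 KiB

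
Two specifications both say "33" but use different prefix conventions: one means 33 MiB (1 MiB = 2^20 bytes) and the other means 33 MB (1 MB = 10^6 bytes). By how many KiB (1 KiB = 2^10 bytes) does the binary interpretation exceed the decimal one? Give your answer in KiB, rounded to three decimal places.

33 MiB = 33 × 1,048,576 = 34,603,008 bytes
33 MB = 33 × 1,000,000 = 33,000,000 bytes
difference = 1,603,008 bytes
1,603,008 / 1,024 = 1,565.438 KiB

1,565.438 KiB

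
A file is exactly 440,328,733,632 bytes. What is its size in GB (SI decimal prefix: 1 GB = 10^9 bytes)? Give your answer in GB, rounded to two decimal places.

440.33 GB

440,328,733,632 bytes given.
1 GB = 1,000,000,000 bytes
440,328,733,632 / 1,000,000,000 = 440.33 GB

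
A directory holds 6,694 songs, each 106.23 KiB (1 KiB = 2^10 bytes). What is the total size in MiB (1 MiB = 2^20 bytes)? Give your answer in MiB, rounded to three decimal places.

694.437 MiB

Total = 6,694 × 106.23 KiB = 711103.62 KiB
= 711103.62 × 1,024 bytes = 728,170,106.88 bytes
1 MiB = 1,048,576 bytes
728,170,106.88 / 1,048,576 = 694.437 MiB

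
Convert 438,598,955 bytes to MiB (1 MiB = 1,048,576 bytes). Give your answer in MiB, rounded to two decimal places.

438,598,955 bytes given.
1 MiB = 2^20 bytes = 1,048,576 bytes
438,598,955 / 1,048,576 = 418.28 MiB

418.28 MiB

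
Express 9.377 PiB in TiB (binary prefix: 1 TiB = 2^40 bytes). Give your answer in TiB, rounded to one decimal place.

9.377 PiB = 9.377 × 2^50 bytes = 10,557,563,426,463,285.248 bytes
1 TiB = 1,099,511,627,776 bytes
10,557,563,426,463,285.248 / 1,099,511,627,776 = 9,602.0 TiB

9,602.0 TiB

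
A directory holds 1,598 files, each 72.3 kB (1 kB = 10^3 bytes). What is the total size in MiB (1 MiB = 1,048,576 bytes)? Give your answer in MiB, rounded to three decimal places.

110.183 MiB

Total = 1,598 × 72.3 kB = 115535.4 kB
= 115535.4 × 1,000 bytes = 115,535,400 bytes
1 MiB = 1,048,576 bytes
115,535,400 / 1,048,576 = 110.183 MiB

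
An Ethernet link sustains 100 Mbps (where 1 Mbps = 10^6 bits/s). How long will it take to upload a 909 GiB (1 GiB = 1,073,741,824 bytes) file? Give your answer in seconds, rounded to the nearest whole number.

78,083 seconds

909 GiB = 976,031,318,016 bytes = 7,808,250,544,128 bits
100 Mbps = 100,000,000 bits/s
time = 7,808,250,544,128 / 100,000,000 = 78,083 s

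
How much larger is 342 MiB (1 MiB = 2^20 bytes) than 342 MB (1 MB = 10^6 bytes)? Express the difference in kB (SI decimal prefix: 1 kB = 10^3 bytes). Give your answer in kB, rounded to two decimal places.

342 MiB = 342 × 1,048,576 = 358,612,992 bytes
342 MB = 342 × 1,000,000 = 342,000,000 bytes
difference = 16,612,992 bytes
16,612,992 / 1,000 = 16,612.99 kB

16,612.99 kB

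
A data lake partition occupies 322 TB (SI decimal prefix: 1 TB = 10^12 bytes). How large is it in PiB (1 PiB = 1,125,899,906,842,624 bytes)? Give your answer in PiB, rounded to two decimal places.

0.29 PiB

322 TB × 1,000,000,000,000 bytes/TB = 322,000,000,000,000 bytes
1 PiB = 2^50 bytes = 1,125,899,906,842,624 bytes
322,000,000,000,000 / 1,125,899,906,842,624 = 0.29 PiB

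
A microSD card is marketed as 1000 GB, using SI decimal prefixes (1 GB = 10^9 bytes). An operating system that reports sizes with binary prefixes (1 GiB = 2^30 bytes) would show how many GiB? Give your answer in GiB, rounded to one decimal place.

1000 GB × 1,000,000,000 bytes/GB = 1,000,000,000,000 bytes
1 GiB = 1,073,741,824 bytes
1,000,000,000,000 / 1,073,741,824 = 931.3 GiB

931.3 GiB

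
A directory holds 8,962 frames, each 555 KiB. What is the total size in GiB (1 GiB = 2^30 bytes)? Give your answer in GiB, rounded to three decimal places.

4.743 GiB

Total = 8,962 × 555 KiB = 4,973,910 KiB
= 4,973,910 × 1,024 bytes = 5,093,283,840 bytes
1 GiB = 1,073,741,824 bytes
5,093,283,840 / 1,073,741,824 = 4.743 GiB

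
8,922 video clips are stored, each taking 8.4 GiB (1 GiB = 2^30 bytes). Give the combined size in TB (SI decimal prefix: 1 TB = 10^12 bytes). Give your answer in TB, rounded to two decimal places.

Total = 8,922 × 8.4 GiB = 74944.8 GiB
= 74944.8 × 1,073,741,824 bytes = 80,471,366,251,315.2 bytes
1 TB = 1,000,000,000,000 bytes
80,471,366,251,315.2 / 1,000,000,000,000 = 80.47 TB

80.47 TB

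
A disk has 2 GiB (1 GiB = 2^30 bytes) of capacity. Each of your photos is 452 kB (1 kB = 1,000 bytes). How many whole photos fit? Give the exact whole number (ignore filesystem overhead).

Capacity: 2 GiB = 2,147,483,648 bytes
Per item: 452 kB = 452,000 bytes
⌊2,147,483,648 / 452,000⌋ = 4,751

4,751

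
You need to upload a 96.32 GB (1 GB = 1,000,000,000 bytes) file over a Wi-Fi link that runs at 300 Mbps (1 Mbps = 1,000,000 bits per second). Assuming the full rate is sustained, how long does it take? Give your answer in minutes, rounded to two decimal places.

96.32 GB = 96,320,000,000 bytes = 770,560,000,000 bits
300 Mbps = 300,000,000 bits/s
time = 770,560,000,000 / 300,000,000 = 2,568.533 s
2,568.533 s / 60 = 42.81 minutes

42.81 minutes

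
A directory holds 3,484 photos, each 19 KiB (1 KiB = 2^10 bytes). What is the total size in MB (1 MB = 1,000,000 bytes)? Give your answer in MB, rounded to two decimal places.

67.78 MB

Total = 3,484 × 19 KiB = 66,196 KiB
= 66,196 × 1,024 bytes = 67,784,704 bytes
1 MB = 1,000,000 bytes
67,784,704 / 1,000,000 = 67.78 MB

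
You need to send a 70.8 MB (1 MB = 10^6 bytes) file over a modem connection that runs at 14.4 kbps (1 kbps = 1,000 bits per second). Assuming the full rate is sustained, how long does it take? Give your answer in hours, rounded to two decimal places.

70.8 MB = 70,800,000 bytes = 566,400,000 bits
14.4 kbps = 14,400 bits/s
time = 566,400,000 / 14,400 = 39,333.3333 s
39,333.3333 s / 3600 = 10.93 hours

10.93 hours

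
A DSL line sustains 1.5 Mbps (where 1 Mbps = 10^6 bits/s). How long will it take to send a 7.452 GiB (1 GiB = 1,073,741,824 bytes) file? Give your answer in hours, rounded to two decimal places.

11.85 hours

7.452 GiB = 8,001,524,072.448 bytes = 64,012,192,579.584 bits
1.5 Mbps = 1,500,000 bits/s
time = 64,012,192,579.584 / 1,500,000 = 42,674.7951 s
42,674.7951 s / 3600 = 11.85 hours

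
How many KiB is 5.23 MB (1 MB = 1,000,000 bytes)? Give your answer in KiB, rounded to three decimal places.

5.23 MB = 5.23 × 10^6 bytes = 5,230,000 bytes
1 KiB = 2^10 bytes = 1,024 bytes
5,230,000 / 1,024 = 5,107.422 KiB

5,107.422 KiB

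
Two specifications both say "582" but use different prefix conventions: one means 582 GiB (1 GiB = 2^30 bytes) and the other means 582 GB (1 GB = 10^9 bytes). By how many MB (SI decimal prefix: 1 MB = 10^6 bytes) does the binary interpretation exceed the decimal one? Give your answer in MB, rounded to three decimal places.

42,917.742 MB

582 GiB = 582 × 1,073,741,824 = 624,917,741,568 bytes
582 GB = 582 × 1,000,000,000 = 582,000,000,000 bytes
difference = 42,917,741,568 bytes
42,917,741,568 / 1,000,000 = 42,917.742 MB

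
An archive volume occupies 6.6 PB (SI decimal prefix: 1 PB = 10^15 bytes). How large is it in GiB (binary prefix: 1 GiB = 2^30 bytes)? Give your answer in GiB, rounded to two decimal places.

6.6 PB = 6.6 × 10^15 bytes = 6,600,000,000,000,000 bytes
1 GiB = 1,073,741,824 bytes
6,600,000,000,000,000 / 1,073,741,824 = 6,146,728.99 GiB

6,146,728.99 GiB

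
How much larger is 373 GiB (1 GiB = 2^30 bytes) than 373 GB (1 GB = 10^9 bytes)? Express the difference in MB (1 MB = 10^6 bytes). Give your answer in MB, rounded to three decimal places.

27,505.700 MB

373 GiB = 373 × 1,073,741,824 = 400,505,700,352 bytes
373 GB = 373 × 1,000,000,000 = 373,000,000,000 bytes
difference = 27,505,700,352 bytes
27,505,700,352 / 1,000,000 = 27,505.700 MB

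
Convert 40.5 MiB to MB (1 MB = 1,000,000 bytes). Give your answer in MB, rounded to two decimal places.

42.47 MB

40.5 MiB = 40.5 × 2^20 bytes = 42,467,328 bytes
1 MB = 1,000,000 bytes
42,467,328 / 1,000,000 = 42.47 MB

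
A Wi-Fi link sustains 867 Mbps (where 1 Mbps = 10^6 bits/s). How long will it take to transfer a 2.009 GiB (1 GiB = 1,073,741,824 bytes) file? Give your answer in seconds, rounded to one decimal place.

19.9 seconds

2.009 GiB = 2,157,147,324.416 bytes = 17,257,178,595.328 bits
867 Mbps = 867,000,000 bits/s
time = 17,257,178,595.328 / 867,000,000 = 19.9 s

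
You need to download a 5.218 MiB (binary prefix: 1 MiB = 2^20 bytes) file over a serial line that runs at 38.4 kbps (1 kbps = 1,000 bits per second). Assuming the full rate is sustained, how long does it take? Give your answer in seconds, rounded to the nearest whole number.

5.218 MiB = 5,471,469.568 bytes = 43,771,756.544 bits
38.4 kbps = 38,400 bits/s
time = 43,771,756.544 / 38,400 = 1,140 s

1,140 seconds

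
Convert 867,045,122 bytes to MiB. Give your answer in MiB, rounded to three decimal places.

867,045,122 bytes given.
1 MiB = 1,048,576 bytes
867,045,122 / 1,048,576 = 826.879 MiB

826.879 MiB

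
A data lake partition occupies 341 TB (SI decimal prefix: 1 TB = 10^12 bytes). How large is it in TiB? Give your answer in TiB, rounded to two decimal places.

310.14 TiB

341 TB = 341 × 10^12 bytes = 341,000,000,000,000 bytes
1 TiB = 1,099,511,627,776 bytes
341,000,000,000,000 / 1,099,511,627,776 = 310.14 TiB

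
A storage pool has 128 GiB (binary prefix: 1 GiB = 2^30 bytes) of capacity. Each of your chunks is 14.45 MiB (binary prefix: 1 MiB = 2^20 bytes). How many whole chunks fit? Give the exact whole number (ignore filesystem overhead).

Capacity: 128 GiB = 137,438,953,472 bytes
Per item: 14.45 MiB = 15,151,923.2 bytes
⌊137,438,953,472 / 15,151,923.2⌋ = 9,070

9,070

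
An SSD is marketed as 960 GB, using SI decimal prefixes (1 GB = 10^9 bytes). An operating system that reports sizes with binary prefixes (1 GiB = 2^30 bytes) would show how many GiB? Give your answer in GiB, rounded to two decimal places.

960 GB = 960 × 10^9 bytes = 960,000,000,000 bytes
1 GiB = 1,073,741,824 bytes
960,000,000,000 / 1,073,741,824 = 894.07 GiB

894.07 GiB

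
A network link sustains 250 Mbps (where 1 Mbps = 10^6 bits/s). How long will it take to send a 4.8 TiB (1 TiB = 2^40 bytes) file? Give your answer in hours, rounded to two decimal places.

46.91 hours

4.8 TiB = 5,277,655,813,324.8 bytes = 42,221,246,506,598.4 bits
250 Mbps = 250,000,000 bits/s
time = 42,221,246,506,598.4 / 250,000,000 = 168,884.9860 s
168,884.9860 s / 3600 = 46.91 hours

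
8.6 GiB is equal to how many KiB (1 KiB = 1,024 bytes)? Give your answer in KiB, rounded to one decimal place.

9,017,753.6 KiB

8.6 GiB = 8.6 × 2^30 bytes = 9,234,179,686.4 bytes
1 KiB = 1,024 bytes
9,234,179,686.4 / 1,024 = 9,017,753.6 KiB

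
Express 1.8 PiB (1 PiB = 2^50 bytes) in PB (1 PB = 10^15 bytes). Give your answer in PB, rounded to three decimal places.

2.027 PB

1.8 PiB = 1.8 × 2^50 bytes = 2,026,619,832,316,723.2 bytes
1 PB = 10^15 bytes = 1,000,000,000,000,000 bytes
2,026,619,832,316,723.2 / 1,000,000,000,000,000 = 2.027 PB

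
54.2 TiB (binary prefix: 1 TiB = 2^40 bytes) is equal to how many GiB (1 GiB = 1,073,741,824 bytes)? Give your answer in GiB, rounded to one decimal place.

55,500.8 GiB

54.2 TiB = 54.2 × 2^40 bytes = 59,593,530,225,459.2 bytes
1 GiB = 2^30 bytes = 1,073,741,824 bytes
59,593,530,225,459.2 / 1,073,741,824 = 55,500.8 GiB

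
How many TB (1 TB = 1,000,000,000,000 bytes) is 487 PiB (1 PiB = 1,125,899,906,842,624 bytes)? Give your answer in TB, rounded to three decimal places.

548,313.255 TB

487 PiB = 487 × 2^50 bytes = 548,313,254,632,357,888 bytes
1 TB = 1,000,000,000,000 bytes
548,313,254,632,357,888 / 1,000,000,000,000 = 548,313.255 TB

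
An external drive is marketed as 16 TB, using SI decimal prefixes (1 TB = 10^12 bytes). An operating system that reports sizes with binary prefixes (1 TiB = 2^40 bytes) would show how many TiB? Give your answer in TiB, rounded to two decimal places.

16 TB = 16 × 10^12 bytes = 16,000,000,000,000 bytes
1 TiB = 1,099,511,627,776 bytes
16,000,000,000,000 / 1,099,511,627,776 = 14.55 TiB

14.55 TiB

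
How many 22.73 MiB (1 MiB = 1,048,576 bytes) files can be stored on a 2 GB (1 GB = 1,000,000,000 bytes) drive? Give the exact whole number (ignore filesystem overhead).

83

Capacity: 2 GB = 2,000,000,000 bytes
Per item: 22.73 MiB = 23,834,132.48 bytes
⌊2,000,000,000 / 23,834,132.48⌋ = 83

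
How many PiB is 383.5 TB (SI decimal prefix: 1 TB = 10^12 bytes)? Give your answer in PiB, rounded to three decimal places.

0.341 PiB

383.5 TB × 1,000,000,000,000 bytes/TB = 383,500,000,000,000 bytes
1 PiB = 2^50 bytes = 1,125,899,906,842,624 bytes
383,500,000,000,000 / 1,125,899,906,842,624 = 0.341 PiB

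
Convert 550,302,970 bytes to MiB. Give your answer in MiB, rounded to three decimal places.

524.810 MiB

550,302,970 bytes given.
1 MiB = 1,048,576 bytes
550,302,970 / 1,048,576 = 524.810 MiB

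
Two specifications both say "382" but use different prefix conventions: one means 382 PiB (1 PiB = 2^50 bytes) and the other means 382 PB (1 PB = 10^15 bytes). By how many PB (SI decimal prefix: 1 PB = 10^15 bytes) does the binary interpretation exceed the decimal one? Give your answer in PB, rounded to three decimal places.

48.094 PB

382 PiB = 382 × 1,125,899,906,842,624 = 430,093,764,413,882,368 bytes
382 PB = 382 × 1,000,000,000,000,000 = 382,000,000,000,000,000 bytes
difference = 48,093,764,413,882,368 bytes
48,093,764,413,882,368 / 1,000,000,000,000,000 = 48.094 PB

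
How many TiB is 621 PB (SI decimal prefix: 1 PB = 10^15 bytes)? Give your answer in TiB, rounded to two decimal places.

621 PB = 621 × 10^15 bytes = 621,000,000,000,000,000 bytes
1 TiB = 2^40 bytes = 1,099,511,627,776 bytes
621,000,000,000,000,000 / 1,099,511,627,776 = 564,796.21 TiB

564,796.21 TiB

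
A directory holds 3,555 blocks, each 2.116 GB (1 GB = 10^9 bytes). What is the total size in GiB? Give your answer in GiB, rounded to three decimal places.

7,005.762 GiB

Total = 3,555 × 2.116 GB = 7522.38 GB
= 7522.38 × 1,000,000,000 bytes = 7,522,380,000,000 bytes
1 GiB = 1,073,741,824 bytes
7,522,380,000,000 / 1,073,741,824 = 7,005.762 GiB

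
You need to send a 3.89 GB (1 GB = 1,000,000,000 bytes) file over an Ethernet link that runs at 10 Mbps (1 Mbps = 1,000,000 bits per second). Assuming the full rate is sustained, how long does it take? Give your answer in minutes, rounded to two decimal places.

51.87 minutes

3.89 GB = 3,890,000,000 bytes = 31,120,000,000 bits
10 Mbps = 10,000,000 bits/s
time = 31,120,000,000 / 10,000,000 = 3,112.000 s
3,112.000 s / 60 = 51.87 minutes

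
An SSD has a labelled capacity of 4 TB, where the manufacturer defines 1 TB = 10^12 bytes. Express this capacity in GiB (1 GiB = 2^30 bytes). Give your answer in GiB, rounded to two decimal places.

4 TB = 4 × 10^12 bytes = 4,000,000,000,000 bytes
1 GiB = 1,073,741,824 bytes
4,000,000,000,000 / 1,073,741,824 = 3,725.29 GiB

3,725.29 GiB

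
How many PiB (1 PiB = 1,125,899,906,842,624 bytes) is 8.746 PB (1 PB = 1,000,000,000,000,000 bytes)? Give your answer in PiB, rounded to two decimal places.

7.77 PiB

8.746 PB = 8.746 × 10^15 bytes = 8,746,000,000,000,000 bytes
1 PiB = 1,125,899,906,842,624 bytes
8,746,000,000,000,000 / 1,125,899,906,842,624 = 7.77 PiB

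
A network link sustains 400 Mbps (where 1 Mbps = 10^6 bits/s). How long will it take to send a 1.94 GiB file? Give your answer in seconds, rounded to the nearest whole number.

1.94 GiB = 2,083,059,138.56 bytes = 16,664,473,108.48 bits
400 Mbps = 400,000,000 bits/s
time = 16,664,473,108.48 / 400,000,000 = 42 s

42 seconds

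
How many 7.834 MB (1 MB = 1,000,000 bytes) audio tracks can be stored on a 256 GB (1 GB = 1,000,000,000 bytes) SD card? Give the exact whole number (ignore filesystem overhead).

Capacity: 256 GB = 256,000,000,000 bytes
Per item: 7.834 MB = 7,834,000 bytes
⌊256,000,000,000 / 7,834,000⌋ = 32,678

32,678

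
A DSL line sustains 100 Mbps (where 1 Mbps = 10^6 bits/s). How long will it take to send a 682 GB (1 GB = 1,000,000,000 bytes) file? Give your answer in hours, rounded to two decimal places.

15.16 hours

682 GB = 682,000,000,000 bytes = 5,456,000,000,000 bits
100 Mbps = 100,000,000 bits/s
time = 5,456,000,000,000 / 100,000,000 = 54,560.0000 s
54,560.0000 s / 3600 = 15.16 hours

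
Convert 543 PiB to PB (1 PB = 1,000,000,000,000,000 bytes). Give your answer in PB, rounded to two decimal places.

543 PiB × 1,125,899,906,842,624 bytes/PiB = 611,363,649,415,544,832 bytes
1 PB = 10^15 bytes = 1,000,000,000,000,000 bytes
611,363,649,415,544,832 / 1,000,000,000,000,000 = 611.36 PB

611.36 PB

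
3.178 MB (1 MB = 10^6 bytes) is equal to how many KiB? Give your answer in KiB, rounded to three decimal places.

3,103.516 KiB

3.178 MB = 3.178 × 10^6 bytes = 3,178,000 bytes
1 KiB = 2^10 bytes = 1,024 bytes
3,178,000 / 1,024 = 3,103.516 KiB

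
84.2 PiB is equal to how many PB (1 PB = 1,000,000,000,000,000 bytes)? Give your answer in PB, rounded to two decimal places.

94.80 PB

84.2 PiB = 84.2 × 2^50 bytes = 94,800,772,156,148,940.8 bytes
1 PB = 1,000,000,000,000,000 bytes
94,800,772,156,148,940.8 / 1,000,000,000,000,000 = 94.80 PB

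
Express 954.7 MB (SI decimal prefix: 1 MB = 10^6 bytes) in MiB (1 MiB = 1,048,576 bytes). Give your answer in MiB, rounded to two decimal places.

910.47 MiB

954.7 MB = 954.7 × 10^6 bytes = 954,700,000 bytes
1 MiB = 1,048,576 bytes
954,700,000 / 1,048,576 = 910.47 MiB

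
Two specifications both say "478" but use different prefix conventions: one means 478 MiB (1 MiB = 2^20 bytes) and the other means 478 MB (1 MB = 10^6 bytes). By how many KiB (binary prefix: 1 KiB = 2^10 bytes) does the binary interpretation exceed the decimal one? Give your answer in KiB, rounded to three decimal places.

478 MiB = 478 × 1,048,576 = 501,219,328 bytes
478 MB = 478 × 1,000,000 = 478,000,000 bytes
difference = 23,219,328 bytes
23,219,328 / 1,024 = 22,675.125 KiB

22,675.125 KiB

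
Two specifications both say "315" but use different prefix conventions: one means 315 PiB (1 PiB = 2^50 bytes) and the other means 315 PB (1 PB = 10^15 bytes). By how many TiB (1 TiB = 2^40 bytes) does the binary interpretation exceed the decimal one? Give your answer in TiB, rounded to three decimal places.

315 PiB = 315 × 1,125,899,906,842,624 = 354,658,470,655,426,560 bytes
315 PB = 315 × 1,000,000,000,000,000 = 315,000,000,000,000,000 bytes
difference = 39,658,470,655,426,560 bytes
39,658,470,655,426,560 / 1,099,511,627,776 = 36,069.169 TiB

36,069.169 TiB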